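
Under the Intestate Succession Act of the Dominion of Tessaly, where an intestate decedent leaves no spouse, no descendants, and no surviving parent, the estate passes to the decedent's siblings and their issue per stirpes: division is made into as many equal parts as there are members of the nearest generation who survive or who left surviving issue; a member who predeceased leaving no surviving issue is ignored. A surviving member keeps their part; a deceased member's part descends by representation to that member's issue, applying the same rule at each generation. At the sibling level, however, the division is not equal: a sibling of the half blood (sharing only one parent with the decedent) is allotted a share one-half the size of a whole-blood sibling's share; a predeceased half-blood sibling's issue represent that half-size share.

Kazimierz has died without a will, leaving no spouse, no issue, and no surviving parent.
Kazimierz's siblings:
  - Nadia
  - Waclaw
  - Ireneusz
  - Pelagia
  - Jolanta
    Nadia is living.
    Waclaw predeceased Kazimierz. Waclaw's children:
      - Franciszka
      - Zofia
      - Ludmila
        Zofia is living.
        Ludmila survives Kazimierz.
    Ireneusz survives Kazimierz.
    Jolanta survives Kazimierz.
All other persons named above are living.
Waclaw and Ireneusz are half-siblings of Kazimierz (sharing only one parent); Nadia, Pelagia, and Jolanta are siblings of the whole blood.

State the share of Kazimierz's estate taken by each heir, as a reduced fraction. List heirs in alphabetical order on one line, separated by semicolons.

Franciszka 1/24; Ireneusz 1/8; Jolanta 1/4; Ludmila 1/24; Nadia 1/4; Pelagia 1/4; Zofia 1/24

No spouse, descendants, or parent survives, so the estate passes to Kazimierz's siblings per stirpes.
Half-blood siblings count for one-half the weight of whole-blood siblings at the initial division.
Dividing 1 in proportion to weights (total weight 4): Nadia (weight 1) → 1/4; Waclaw (weight 1/2) → 1/8; Ireneusz (weight 1/2) → 1/8; Pelagia (weight 1) → 1/4; Jolanta (weight 1) → 1/4.
Nadia is living and takes 1/4.
Waclaw predeceased; the 1/8 allotted to Waclaw's branch passes to Waclaw's issue by representation.
The 1/8 is divided into 3 equal shares of 1/24 among Franciszka, Zofia, Ludmila.
Franciszka is living and takes 1/24.
Zofia is living and takes 1/24.
Ludmila is living and takes 1/24.
Ireneusz is living and takes 1/8.
Pelagia is living and takes 1/4.
Jolanta is living and takes 1/4.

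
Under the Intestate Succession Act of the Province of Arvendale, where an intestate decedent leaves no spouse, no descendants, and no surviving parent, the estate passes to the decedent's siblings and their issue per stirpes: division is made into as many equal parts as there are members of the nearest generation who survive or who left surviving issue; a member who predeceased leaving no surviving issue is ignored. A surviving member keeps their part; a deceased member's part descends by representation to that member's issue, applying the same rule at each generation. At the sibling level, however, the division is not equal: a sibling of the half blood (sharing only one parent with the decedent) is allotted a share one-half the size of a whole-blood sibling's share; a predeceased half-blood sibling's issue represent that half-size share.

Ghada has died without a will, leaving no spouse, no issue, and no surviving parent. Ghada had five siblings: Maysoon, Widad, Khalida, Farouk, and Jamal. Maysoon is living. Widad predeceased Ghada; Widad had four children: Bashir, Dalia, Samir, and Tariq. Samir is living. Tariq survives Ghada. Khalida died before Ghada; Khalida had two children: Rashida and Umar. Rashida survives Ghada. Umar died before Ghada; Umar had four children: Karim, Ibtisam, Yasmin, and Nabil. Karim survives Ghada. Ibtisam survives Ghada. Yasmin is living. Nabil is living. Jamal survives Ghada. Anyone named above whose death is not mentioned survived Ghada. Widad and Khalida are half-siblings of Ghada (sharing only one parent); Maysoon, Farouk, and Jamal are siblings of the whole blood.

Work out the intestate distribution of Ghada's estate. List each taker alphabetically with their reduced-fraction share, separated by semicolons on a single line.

No spouse, descendants, or parent survives, so the estate passes to Ghada's siblings per stirpes.
Half-blood siblings count for one-half the weight of whole-blood siblings at the initial division.
Dividing 1 in proportion to weights (total weight 4): Maysoon (weight 1) → 1/4; Widad (weight 1/2) → 1/8; Khalida (weight 1/2) → 1/8; Farouk (weight 1) → 1/4; Jamal (weight 1) → 1/4.
Maysoon is living and takes 1/4.
Widad predeceased; the 1/8 allotted to Widad's branch passes to Widad's issue by representation.
The 1/8 is divided into 4 equal shares of 1/32 among Bashir, Dalia, Samir, Tariq.
Bashir is living and takes 1/32.
Dalia is living and takes 1/32.
Samir is living and takes 1/32.
Tariq is living and takes 1/32.
Khalida predeceased; the 1/8 allotted to Khalida's branch passes to Khalida's issue by representation.
The 1/8 is divided into 2 equal shares of 1/16 among Rashida, Umar.
Rashida is living and takes 1/16.
Umar predeceased; the 1/16 allotted to Umar's branch passes to Umar's issue by representation.
The 1/16 is divided into 4 equal shares of 1/64 among Karim, Ibtisam, Yasmin, Nabil.
Karim is living and takes 1/64.
Ibtisam is living and takes 1/64.
Yasmin is living and takes 1/64.
Nabil is living and takes 1/64.
Farouk is living and takes 1/4.
Jamal is living and takes 1/4.

Bashir 1/32; Dalia 1/32; Farouk 1/4; Ibtisam 1/64; Jamal 1/4; Karim 1/64; Maysoon 1/4; Nabil 1/64; Rashida 1/16; Samir 1/32; Tariq 1/32; Yasmin 1/64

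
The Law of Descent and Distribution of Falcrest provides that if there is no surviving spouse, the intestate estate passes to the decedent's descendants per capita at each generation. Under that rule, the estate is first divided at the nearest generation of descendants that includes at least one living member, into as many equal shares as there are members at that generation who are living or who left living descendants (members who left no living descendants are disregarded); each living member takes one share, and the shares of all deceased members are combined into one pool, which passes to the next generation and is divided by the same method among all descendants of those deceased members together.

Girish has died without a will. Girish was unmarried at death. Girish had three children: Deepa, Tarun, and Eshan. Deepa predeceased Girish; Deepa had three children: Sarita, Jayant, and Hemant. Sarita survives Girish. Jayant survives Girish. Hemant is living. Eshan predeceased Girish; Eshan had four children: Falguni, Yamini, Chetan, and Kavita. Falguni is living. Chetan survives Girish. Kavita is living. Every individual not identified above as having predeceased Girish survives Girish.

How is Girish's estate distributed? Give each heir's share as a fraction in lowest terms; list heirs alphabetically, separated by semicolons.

Chetan 2/21; Falguni 2/21; Hemant 2/21; Jayant 2/21; Kavita 2/21; Sarita 2/21; Tarun 1/3; Yamini 2/21

There is no surviving spouse, so the entire estate passes to Girish's descendants per capita at each generation.
At generation 1 (Deepa, Tarun, Eshan) there are 3 shares of (1)/3 = 1/3 each.
Living: Tarun — each takes 1/3.
Deceased: Deepa and Eshan. Their combined 2/3 is pooled and carried to generation 2.
At generation 2 (Sarita, Jayant, Hemant, Falguni, Yamini, Chetan, Kavita) there are 7 shares of (2/3)/7 = 2/21 each.
Living: Sarita, Jayant, Hemant, Falguni, Yamini, Chetan, and Kavita — each takes 2/21.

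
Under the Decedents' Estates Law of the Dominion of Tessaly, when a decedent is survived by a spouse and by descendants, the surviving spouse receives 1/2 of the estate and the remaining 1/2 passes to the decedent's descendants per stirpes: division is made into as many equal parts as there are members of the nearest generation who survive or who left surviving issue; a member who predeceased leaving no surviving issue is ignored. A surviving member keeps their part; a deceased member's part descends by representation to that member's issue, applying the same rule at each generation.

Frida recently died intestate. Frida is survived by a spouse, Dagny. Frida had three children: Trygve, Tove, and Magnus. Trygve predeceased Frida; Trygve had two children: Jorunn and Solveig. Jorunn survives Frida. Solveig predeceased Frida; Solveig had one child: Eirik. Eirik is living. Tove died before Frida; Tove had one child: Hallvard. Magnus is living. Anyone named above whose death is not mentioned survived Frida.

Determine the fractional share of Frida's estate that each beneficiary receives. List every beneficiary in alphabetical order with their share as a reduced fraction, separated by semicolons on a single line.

Dagny 1/2; Eirik 1/12; Hallvard 1/6; Jorunn 1/12; Magnus 1/6

Dagny, as surviving spouse, takes 1/2.
The remaining 1/2 passes to Frida's descendants per stirpes.
The 1/2 is divided into 3 equal shares of 1/6 among Trygve, Tove, Magnus.
Trygve predeceased; the 1/6 allotted to Trygve's branch passes to Trygve's issue by representation.
The 1/6 is divided into 2 equal shares of 1/12 among Jorunn, Solveig.
Jorunn is living and takes 1/12.
Solveig predeceased; the 1/12 allotted to Solveig's branch passes to Solveig's issue by representation.
Eirik is the sole taker at this level and receives the full 1/12.
Tove predeceased; the 1/6 allotted to Tove's branch passes to Tove's issue by representation.
Hallvard is the sole taker at this level and receives the full 1/6.
Magnus is living and takes 1/6.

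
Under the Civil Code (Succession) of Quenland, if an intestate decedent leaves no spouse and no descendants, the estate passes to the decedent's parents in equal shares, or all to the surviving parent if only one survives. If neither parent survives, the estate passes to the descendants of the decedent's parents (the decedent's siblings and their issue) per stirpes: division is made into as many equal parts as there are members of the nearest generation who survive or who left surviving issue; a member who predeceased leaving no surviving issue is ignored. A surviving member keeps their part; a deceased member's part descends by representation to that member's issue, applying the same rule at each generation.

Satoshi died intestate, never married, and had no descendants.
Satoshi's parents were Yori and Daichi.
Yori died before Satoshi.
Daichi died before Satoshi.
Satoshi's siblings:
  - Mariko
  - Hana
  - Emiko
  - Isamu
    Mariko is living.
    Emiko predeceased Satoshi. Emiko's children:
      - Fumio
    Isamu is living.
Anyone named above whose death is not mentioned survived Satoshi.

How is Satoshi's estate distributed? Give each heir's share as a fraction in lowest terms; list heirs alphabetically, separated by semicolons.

Neither parent survives and there are no descendants, so the estate passes to Satoshi's siblings and their issue per stirpes.
The estate is divided into 4 equal shares of 1/4 among Mariko, Hana, Emiko, Isamu.
Mariko is living and takes 1/4.
Hana is living and takes 1/4.
Emiko predeceased; the 1/4 allotted to Emiko's branch passes to Emiko's issue by representation.
Fumio is the sole taker at this level and receives the full 1/4.
Isamu is living and takes 1/4.

Fumio 1/4; Hana 1/4; Isamu 1/4; Mariko 1/4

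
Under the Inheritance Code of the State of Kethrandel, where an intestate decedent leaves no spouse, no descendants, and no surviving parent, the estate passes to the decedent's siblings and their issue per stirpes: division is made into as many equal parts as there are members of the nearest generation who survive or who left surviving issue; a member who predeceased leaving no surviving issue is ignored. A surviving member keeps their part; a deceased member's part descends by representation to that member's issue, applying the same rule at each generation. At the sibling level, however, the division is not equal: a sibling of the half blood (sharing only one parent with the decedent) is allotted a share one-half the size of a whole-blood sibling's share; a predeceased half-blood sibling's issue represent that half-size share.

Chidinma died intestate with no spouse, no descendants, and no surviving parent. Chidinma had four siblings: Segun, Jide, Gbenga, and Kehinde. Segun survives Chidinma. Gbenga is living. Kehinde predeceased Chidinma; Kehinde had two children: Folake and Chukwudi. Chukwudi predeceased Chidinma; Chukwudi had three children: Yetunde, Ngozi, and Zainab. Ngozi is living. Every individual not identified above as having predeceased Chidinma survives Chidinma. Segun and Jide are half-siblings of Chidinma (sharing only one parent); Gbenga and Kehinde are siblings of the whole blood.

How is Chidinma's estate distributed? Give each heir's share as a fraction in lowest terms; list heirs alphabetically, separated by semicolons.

No spouse, descendants, or parent survives, so the estate passes to Chidinma's siblings per stirpes.
Half-blood siblings count for one-half the weight of whole-blood siblings at the initial division.
Dividing 1 in proportion to weights (total weight 3): Segun (weight 1/2) → 1/6; Jide (weight 1/2) → 1/6; Gbenga (weight 1) → 1/3; Kehinde (weight 1) → 1/3.
Segun is living and takes 1/6.
Jide is living and takes 1/6.
Gbenga is living and takes 1/3.
Kehinde predeceased; the 1/3 allotted to Kehinde's branch passes to Kehinde's issue by representation.
The 1/3 is divided into 2 equal shares of 1/6 among Folake, Chukwudi.
Folake is living and takes 1/6.
Chukwudi predeceased; the 1/6 allotted to Chukwudi's branch passes to Chukwudi's issue by representation.
The 1/6 is divided into 3 equal shares of 1/18 among Yetunde, Ngozi, Zainab.
Yetunde is living and takes 1/18.
Ngozi is living and takes 1/18.
Zainab is living and takes 1/18.

Folake 1/6; Gbenga 1/3; Jide 1/6; Ngozi 1/18; Segun 1/6; Yetunde 1/18; Zainab 1/18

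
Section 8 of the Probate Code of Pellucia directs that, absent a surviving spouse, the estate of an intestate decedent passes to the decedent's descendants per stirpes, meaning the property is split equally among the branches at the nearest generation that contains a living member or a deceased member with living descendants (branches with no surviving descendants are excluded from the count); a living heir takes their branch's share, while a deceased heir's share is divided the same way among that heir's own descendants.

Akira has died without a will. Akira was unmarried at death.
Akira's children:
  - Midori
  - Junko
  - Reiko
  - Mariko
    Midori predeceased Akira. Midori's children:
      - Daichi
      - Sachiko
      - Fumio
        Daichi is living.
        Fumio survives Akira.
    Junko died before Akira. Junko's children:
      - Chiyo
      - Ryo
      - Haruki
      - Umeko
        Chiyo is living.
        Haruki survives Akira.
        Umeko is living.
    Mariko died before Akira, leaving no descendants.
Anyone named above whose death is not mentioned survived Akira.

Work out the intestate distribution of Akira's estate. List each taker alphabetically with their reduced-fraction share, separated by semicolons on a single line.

There is no surviving spouse, so the entire estate passes to Akira's descendants per stirpes.
Mariko left no surviving issue, so that branch lapses and is disregarded.
The estate is divided into 3 equal shares of 1/3 among Midori, Junko, Reiko.
Midori predeceased; the 1/3 allotted to Midori's branch passes to Midori's issue by representation.
The 1/3 is divided into 3 equal shares of 1/9 among Daichi, Sachiko, Fumio.
Daichi is living and takes 1/9.
Sachiko is living and takes 1/9.
Fumio is living and takes 1/9.
Junko predeceased; the 1/3 allotted to Junko's branch passes to Junko's issue by representation.
The 1/3 is divided into 4 equal shares of 1/12 among Chiyo, Ryo, Haruki, Umeko.
Chiyo is living and takes 1/12.
Ryo is living and takes 1/12.
Haruki is living and takes 1/12.
Umeko is living and takes 1/12.
Reiko is living and takes 1/3.

Chiyo 1/12; Daichi 1/9; Fumio 1/9; Haruki 1/12; Reiko 1/3; Ryo 1/12; Sachiko 1/9; Umeko 1/12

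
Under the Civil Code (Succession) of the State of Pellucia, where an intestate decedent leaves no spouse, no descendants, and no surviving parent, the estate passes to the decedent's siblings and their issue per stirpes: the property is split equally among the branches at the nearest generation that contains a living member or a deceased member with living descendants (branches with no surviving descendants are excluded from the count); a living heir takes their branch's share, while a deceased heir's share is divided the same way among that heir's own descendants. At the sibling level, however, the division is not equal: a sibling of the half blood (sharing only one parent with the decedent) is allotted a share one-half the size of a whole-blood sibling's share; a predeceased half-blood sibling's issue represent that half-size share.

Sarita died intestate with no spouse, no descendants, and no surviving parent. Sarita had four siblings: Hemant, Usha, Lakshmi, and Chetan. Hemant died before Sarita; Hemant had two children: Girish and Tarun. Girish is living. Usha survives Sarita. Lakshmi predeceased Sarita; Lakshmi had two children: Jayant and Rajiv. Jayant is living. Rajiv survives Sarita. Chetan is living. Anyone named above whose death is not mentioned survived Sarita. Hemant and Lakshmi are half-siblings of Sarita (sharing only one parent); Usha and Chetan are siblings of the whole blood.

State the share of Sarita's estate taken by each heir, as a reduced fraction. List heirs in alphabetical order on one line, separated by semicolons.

No spouse, descendants, or parent survives, so the estate passes to Sarita's siblings per stirpes.
Half-blood siblings count for one-half the weight of whole-blood siblings at the initial division.
Dividing 1 in proportion to weights (total weight 3): Hemant (weight 1/2) → 1/6; Usha (weight 1) → 1/3; Lakshmi (weight 1/2) → 1/6; Chetan (weight 1) → 1/3.
Hemant predeceased; the 1/6 allotted to Hemant's branch passes to Hemant's issue by representation.
The 1/6 is divided into 2 equal shares of 1/12 among Girish, Tarun.
Girish is living and takes 1/12.
Tarun is living and takes 1/12.
Usha is living and takes 1/3.
Lakshmi predeceased; the 1/6 allotted to Lakshmi's branch passes to Lakshmi's issue by representation.
The 1/6 is divided into 2 equal shares of 1/12 among Jayant, Rajiv.
Jayant is living and takes 1/12.
Rajiv is living and takes 1/12.
Chetan is living and takes 1/3.

Chetan 1/3; Girish 1/12; Jayant 1/12; Rajiv 1/12; Tarun 1/12; Usha 1/3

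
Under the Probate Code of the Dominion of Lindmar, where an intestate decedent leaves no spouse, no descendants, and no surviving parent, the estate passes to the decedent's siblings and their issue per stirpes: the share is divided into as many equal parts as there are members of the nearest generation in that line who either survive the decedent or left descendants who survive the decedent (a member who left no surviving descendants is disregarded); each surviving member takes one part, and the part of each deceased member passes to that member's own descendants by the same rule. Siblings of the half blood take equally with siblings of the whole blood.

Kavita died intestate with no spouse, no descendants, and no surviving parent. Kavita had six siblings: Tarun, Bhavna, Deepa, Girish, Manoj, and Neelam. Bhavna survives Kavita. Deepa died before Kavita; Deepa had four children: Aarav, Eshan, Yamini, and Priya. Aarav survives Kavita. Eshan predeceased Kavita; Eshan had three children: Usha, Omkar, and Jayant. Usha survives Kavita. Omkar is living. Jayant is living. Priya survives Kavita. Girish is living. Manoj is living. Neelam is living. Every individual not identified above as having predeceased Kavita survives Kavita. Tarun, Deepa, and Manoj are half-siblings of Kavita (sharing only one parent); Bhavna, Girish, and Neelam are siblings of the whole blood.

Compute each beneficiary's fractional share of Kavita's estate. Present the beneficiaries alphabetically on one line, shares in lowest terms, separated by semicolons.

Aarav 1/24; Bhavna 1/6; Girish 1/6; Jayant 1/72; Manoj 1/6; Neelam 1/6; Omkar 1/72; Priya 1/24; Tarun 1/6; Usha 1/72; Yamini 1/24

No spouse, descendants, or parent survives, so the estate passes to Kavita's siblings per stirpes.
Half-blood and whole-blood siblings take equally under the stated rule.
The estate is divided into 6 equal shares of 1/6 among Tarun, Bhavna, Deepa, Girish, Manoj, Neelam.
Tarun is living and takes 1/6.
Bhavna is living and takes 1/6.
Deepa predeceased; the 1/6 allotted to Deepa's branch passes to Deepa's issue by representation.
The 1/6 is divided into 4 equal shares of 1/24 among Aarav, Eshan, Yamini, Priya.
Aarav is living and takes 1/24.
Eshan predeceased; the 1/24 allotted to Eshan's branch passes to Eshan's issue by representation.
The 1/24 is divided into 3 equal shares of 1/72 among Usha, Omkar, Jayant.
Usha is living and takes 1/72.
Omkar is living and takes 1/72.
Jayant is living and takes 1/72.
Yamini is living and takes 1/24.
Priya is living and takes 1/24.
Girish is living and takes 1/6.
Manoj is living and takes 1/6.
Neelam is living and takes 1/6.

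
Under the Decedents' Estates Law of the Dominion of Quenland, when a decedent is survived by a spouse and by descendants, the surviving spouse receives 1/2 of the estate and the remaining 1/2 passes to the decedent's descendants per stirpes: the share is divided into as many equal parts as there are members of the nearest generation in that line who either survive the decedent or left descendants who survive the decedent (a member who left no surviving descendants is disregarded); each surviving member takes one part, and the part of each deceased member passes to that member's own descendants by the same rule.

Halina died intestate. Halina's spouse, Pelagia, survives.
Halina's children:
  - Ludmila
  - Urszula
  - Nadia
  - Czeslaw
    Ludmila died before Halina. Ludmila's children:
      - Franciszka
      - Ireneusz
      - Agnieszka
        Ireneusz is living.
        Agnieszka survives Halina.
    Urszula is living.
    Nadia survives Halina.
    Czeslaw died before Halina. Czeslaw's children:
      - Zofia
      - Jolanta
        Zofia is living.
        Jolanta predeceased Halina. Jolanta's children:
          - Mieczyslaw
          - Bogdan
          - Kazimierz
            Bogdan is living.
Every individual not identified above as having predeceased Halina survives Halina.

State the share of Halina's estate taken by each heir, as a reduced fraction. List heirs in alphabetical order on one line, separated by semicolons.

Agnieszka 1/24; Bogdan 1/48; Franciszka 1/24; Ireneusz 1/24; Kazimierz 1/48; Mieczyslaw 1/48; Nadia 1/8; Pelagia 1/2; Urszula 1/8; Zofia 1/16

Pelagia, as surviving spouse, takes 1/2.
The remaining 1/2 passes to Halina's descendants per stirpes.
The 1/2 is divided into 4 equal shares of 1/8 among Ludmila, Urszula, Nadia, Czeslaw.
Ludmila predeceased; the 1/8 allotted to Ludmila's branch passes to Ludmila's issue by representation.
The 1/8 is divided into 3 equal shares of 1/24 among Franciszka, Ireneusz, Agnieszka.
Franciszka is living and takes 1/24.
Ireneusz is living and takes 1/24.
Agnieszka is living and takes 1/24.
Urszula is living and takes 1/8.
Nadia is living and takes 1/8.
Czeslaw predeceased; the 1/8 allotted to Czeslaw's branch passes to Czeslaw's issue by representation.
The 1/8 is divided into 2 equal shares of 1/16 among Zofia, Jolanta.
Zofia is living and takes 1/16.
Jolanta predeceased; the 1/16 allotted to Jolanta's branch passes to Jolanta's issue by representation.
The 1/16 is divided into 3 equal shares of 1/48 among Mieczyslaw, Bogdan, Kazimierz.
Mieczyslaw is living and takes 1/48.
Bogdan is living and takes 1/48.
Kazimierz is living and takes 1/48.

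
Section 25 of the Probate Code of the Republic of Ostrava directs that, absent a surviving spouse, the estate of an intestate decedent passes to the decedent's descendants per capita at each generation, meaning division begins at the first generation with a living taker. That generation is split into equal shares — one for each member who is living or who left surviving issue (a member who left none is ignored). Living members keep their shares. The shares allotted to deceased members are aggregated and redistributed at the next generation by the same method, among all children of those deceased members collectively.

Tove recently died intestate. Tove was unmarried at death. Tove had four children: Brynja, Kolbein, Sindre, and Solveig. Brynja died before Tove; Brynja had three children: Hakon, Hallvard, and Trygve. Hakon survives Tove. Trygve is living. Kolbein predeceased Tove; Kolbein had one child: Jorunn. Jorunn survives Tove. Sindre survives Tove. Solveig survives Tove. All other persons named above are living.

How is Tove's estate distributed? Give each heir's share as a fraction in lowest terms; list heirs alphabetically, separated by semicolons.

There is no surviving spouse, so the entire estate passes to Tove's descendants per capita at each generation.
At generation 1 (Brynja, Kolbein, Sindre, Solveig) there are 4 shares of (1)/4 = 1/4 each.
Living: Sindre and Solveig — each takes 1/4.
Deceased: Brynja and Kolbein. Their combined 1/2 is pooled and carried to generation 2.
At generation 2 (Hakon, Hallvard, Trygve, Jorunn) there are 4 shares of (1/2)/4 = 1/8 each.
Living: Hakon, Hallvard, Trygve, and Jorunn — each takes 1/8.

Hakon 1/8; Hallvard 1/8; Jorunn 1/8; Sindre 1/4; Solveig 1/4; Trygve 1/8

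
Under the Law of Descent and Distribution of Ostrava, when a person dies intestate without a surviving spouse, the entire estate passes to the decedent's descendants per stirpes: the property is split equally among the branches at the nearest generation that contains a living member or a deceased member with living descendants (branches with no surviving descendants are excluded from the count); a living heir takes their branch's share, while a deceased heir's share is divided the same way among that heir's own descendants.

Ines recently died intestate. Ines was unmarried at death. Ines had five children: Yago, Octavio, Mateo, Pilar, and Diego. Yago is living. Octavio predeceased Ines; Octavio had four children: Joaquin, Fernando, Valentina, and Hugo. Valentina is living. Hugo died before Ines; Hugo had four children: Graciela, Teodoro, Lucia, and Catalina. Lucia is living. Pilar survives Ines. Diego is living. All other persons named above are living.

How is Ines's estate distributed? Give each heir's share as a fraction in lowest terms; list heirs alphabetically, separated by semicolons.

Catalina 1/80; Diego 1/5; Fernando 1/20; Graciela 1/80; Joaquin 1/20; Lucia 1/80; Mateo 1/5; Pilar 1/5; Teodoro 1/80; Valentina 1/20; Yago 1/5

There is no surviving spouse, so the entire estate passes to Ines's descendants per stirpes.
The estate is divided into 5 equal shares of 1/5 among Yago, Octavio, Mateo, Pilar, Diego.
Yago is living and takes 1/5.
Octavio predeceased; the 1/5 allotted to Octavio's branch passes to Octavio's issue by representation.
The 1/5 is divided into 4 equal shares of 1/20 among Joaquin, Fernando, Valentina, Hugo.
Joaquin is living and takes 1/20.
Fernando is living and takes 1/20.
Valentina is living and takes 1/20.
Hugo predeceased; the 1/20 allotted to Hugo's branch passes to Hugo's issue by representation.
The 1/20 is divided into 4 equal shares of 1/80 among Graciela, Teodoro, Lucia, Catalina.
Graciela is living and takes 1/80.
Teodoro is living and takes 1/80.
Lucia is living and takes 1/80.
Catalina is living and takes 1/80.
Mateo is living and takes 1/5.
Pilar is living and takes 1/5.
Diego is living and takes 1/5.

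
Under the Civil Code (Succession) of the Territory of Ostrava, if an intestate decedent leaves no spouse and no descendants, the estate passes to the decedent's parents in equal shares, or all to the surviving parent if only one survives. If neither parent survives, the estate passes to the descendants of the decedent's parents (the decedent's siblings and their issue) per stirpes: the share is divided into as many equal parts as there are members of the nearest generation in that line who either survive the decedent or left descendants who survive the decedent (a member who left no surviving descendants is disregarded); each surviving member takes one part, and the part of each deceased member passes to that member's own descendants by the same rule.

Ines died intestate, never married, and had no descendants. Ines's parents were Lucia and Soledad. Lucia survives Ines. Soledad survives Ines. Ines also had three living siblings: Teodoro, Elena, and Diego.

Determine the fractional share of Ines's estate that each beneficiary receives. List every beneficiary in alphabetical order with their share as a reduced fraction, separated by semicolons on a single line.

Both parents survive, so Lucia and Soledad each take 1/2. The siblings take nothing because a surviving parent has priority.

Lucia 1/2; Soledad 1/2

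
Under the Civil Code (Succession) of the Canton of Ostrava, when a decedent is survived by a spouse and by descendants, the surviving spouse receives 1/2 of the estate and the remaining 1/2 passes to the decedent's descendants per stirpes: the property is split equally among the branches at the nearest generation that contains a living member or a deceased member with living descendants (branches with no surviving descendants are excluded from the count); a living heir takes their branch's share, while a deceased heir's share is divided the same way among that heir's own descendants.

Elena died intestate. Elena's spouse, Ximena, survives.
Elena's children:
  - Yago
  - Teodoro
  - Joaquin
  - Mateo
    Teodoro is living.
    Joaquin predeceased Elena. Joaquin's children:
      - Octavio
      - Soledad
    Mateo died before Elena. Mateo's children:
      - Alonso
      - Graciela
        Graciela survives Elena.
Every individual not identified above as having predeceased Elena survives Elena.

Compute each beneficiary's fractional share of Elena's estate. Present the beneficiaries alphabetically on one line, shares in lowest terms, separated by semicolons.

Alonso 1/16; Graciela 1/16; Octavio 1/16; Soledad 1/16; Teodoro 1/8; Ximena 1/2; Yago 1/8

Ximena, as surviving spouse, takes 1/2.
The remaining 1/2 passes to Elena's descendants per stirpes.
The 1/2 is divided into 4 equal shares of 1/8 among Yago, Teodoro, Joaquin, Mateo.
Yago is living and takes 1/8.
Teodoro is living and takes 1/8.
Joaquin predeceased; the 1/8 allotted to Joaquin's branch passes to Joaquin's issue by representation.
The 1/8 is divided into 2 equal shares of 1/16 among Octavio, Soledad.
Octavio is living and takes 1/16.
Soledad is living and takes 1/16.
Mateo predeceased; the 1/8 allotted to Mateo's branch passes to Mateo's issue by representation.
The 1/8 is divided into 2 equal shares of 1/16 among Alonso, Graciela.
Alonso is living and takes 1/16.
Graciela is living and takes 1/16.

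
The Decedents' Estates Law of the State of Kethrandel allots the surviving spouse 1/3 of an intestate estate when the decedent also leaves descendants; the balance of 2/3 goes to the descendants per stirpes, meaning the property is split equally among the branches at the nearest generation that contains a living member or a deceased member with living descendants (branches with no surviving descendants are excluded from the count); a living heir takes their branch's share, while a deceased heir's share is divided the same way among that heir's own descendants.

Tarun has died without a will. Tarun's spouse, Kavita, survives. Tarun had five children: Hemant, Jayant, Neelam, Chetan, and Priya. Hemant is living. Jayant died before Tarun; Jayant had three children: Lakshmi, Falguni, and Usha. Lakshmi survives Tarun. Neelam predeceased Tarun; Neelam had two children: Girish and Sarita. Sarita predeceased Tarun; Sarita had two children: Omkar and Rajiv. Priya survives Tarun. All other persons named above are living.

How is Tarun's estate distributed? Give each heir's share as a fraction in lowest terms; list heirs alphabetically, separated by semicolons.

Kavita, as surviving spouse, takes 1/3.
The remaining 2/3 passes to Tarun's descendants per stirpes.
The 2/3 is divided into 5 equal shares of 2/15 among Hemant, Jayant, Neelam, Chetan, Priya.
Hemant is living and takes 2/15.
Jayant predeceased; the 2/15 allotted to Jayant's branch passes to Jayant's issue by representation.
The 2/15 is divided into 3 equal shares of 2/45 among Lakshmi, Falguni, Usha.
Lakshmi is living and takes 2/45.
Falguni is living and takes 2/45.
Usha is living and takes 2/45.
Neelam predeceased; the 2/15 allotted to Neelam's branch passes to Neelam's issue by representation.
The 2/15 is divided into 2 equal shares of 1/15 among Girish, Sarita.
Girish is living and takes 1/15.
Sarita predeceased; the 1/15 allotted to Sarita's branch passes to Sarita's issue by representation.
The 1/15 is divided into 2 equal shares of 1/30 among Omkar, Rajiv.
Omkar is living and takes 1/30.
Rajiv is living and takes 1/30.
Chetan is living and takes 2/15.
Priya is living and takes 2/15.

Chetan 2/15; Falguni 2/45; Girish 1/15; Hemant 2/15; Kavita 1/3; Lakshmi 2/45; Omkar 1/30; Priya 2/15; Rajiv 1/30; Usha 2/45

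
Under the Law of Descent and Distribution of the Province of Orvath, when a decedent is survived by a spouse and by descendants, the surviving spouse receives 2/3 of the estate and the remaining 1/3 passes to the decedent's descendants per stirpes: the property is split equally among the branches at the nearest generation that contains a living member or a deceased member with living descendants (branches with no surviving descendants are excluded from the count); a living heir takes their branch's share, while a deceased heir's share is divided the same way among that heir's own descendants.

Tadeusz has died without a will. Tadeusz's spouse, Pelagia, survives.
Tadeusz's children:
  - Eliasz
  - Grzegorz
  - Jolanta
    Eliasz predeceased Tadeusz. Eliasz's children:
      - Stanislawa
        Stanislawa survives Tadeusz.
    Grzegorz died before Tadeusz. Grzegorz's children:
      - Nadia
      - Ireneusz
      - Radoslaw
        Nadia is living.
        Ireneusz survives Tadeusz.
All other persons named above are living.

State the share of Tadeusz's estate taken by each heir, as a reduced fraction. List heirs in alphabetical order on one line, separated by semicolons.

Pelagia, as surviving spouse, takes 2/3.
The remaining 1/3 passes to Tadeusz's descendants per stirpes.
The 1/3 is divided into 3 equal shares of 1/9 among Eliasz, Grzegorz, Jolanta.
Eliasz predeceased; the 1/9 allotted to Eliasz's branch passes to Eliasz's issue by representation.
Stanislawa is the sole taker at this level and receives the full 1/9.
Grzegorz predeceased; the 1/9 allotted to Grzegorz's branch passes to Grzegorz's issue by representation.
The 1/9 is divided into 3 equal shares of 1/27 among Nadia, Ireneusz, Radoslaw.
Nadia is living and takes 1/27.
Ireneusz is living and takes 1/27.
Radoslaw is living and takes 1/27.
Jolanta is living and takes 1/9.

Ireneusz 1/27; Jolanta 1/9; Nadia 1/27; Pelagia 2/3; Radoslaw 1/27; Stanislawa 1/9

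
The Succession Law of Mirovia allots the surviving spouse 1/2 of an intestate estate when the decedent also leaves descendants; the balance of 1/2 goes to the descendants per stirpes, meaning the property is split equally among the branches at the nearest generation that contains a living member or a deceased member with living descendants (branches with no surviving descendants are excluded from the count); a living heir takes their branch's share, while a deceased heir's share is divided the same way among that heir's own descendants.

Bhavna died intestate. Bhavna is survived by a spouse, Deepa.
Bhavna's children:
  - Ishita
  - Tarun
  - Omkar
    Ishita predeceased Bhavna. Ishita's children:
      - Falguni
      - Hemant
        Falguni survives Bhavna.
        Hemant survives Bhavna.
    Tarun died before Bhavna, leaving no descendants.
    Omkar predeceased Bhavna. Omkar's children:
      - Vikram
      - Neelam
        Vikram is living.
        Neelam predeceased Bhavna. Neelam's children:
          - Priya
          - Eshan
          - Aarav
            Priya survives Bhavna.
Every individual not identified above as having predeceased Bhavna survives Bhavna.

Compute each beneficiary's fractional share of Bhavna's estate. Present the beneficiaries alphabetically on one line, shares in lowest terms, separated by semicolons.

Deepa, as surviving spouse, takes 1/2.
The remaining 1/2 passes to Bhavna's descendants per stirpes.
Tarun left no surviving issue, so that branch lapses and is disregarded.
The 1/2 is divided into 2 equal shares of 1/4 among Ishita, Omkar.
Ishita predeceased; the 1/4 allotted to Ishita's branch passes to Ishita's issue by representation.
The 1/4 is divided into 2 equal shares of 1/8 among Falguni, Hemant.
Falguni is living and takes 1/8.
Hemant is living and takes 1/8.
Omkar predeceased; the 1/4 allotted to Omkar's branch passes to Omkar's issue by representation.
The 1/4 is divided into 2 equal shares of 1/8 among Vikram, Neelam.
Vikram is living and takes 1/8.
Neelam predeceased; the 1/8 allotted to Neelam's branch passes to Neelam's issue by representation.
The 1/8 is divided into 3 equal shares of 1/24 among Priya, Eshan, Aarav.
Priya is living and takes 1/24.
Eshan is living and takes 1/24.
Aarav is living and takes 1/24.

Aarav 1/24; Deepa 1/2; Eshan 1/24; Falguni 1/8; Hemant 1/8; Priya 1/24; Vikram 1/8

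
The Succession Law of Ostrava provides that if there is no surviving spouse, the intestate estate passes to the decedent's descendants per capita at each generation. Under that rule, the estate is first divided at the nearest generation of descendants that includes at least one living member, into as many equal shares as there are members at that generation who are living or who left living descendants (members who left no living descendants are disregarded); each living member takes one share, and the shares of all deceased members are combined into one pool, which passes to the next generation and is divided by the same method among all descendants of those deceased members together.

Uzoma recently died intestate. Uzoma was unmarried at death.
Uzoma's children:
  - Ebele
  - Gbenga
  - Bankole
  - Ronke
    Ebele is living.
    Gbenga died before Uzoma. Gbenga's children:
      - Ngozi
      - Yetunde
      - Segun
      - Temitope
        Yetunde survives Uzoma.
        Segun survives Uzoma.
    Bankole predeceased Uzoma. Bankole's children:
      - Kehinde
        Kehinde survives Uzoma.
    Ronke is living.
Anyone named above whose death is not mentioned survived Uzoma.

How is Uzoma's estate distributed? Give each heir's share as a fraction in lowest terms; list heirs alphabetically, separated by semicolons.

Ebele 1/4; Kehinde 1/10; Ngozi 1/10; Ronke 1/4; Segun 1/10; Temitope 1/10; Yetunde 1/10

There is no surviving spouse, so the entire estate passes to Uzoma's descendants per capita at each generation.
At generation 1 (Ebele, Gbenga, Bankole, Ronke) there are 4 shares of (1)/4 = 1/4 each.
Living: Ebele and Ronke — each takes 1/4.
Deceased: Gbenga and Bankole. Their combined 1/2 is pooled and carried to generation 2.
At generation 2 (Ngozi, Yetunde, Segun, Temitope, Kehinde) there are 5 shares of (1/2)/5 = 1/10 each.
Living: Ngozi, Yetunde, Segun, Temitope, and Kehinde — each takes 1/10.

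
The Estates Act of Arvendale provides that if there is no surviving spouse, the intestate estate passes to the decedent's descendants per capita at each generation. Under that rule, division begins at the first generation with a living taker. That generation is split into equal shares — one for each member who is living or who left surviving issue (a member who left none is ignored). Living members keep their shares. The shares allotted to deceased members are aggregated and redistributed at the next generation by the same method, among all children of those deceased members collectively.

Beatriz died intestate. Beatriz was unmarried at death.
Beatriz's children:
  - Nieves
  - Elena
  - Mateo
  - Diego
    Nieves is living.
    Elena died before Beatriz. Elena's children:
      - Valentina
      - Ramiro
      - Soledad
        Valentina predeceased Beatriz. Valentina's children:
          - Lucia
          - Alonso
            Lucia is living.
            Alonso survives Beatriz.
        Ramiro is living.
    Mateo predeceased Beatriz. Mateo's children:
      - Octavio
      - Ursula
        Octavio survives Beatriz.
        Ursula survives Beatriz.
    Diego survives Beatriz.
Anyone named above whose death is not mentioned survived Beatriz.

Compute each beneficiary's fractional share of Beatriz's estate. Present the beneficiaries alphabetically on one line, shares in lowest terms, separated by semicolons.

There is no surviving spouse, so the entire estate passes to Beatriz's descendants per capita at each generation.
At generation 1 (Nieves, Elena, Mateo, Diego) there are 4 shares of (1)/4 = 1/4 each.
Living: Nieves and Diego — each takes 1/4.
Deceased: Elena and Mateo. Their combined 1/2 is pooled and carried to generation 2.
At generation 2 (Valentina, Ramiro, Soledad, Octavio, Ursula) there are 5 shares of (1/2)/5 = 1/10 each.
Living: Ramiro, Soledad, Octavio, and Ursula — each takes 1/10.
Deceased: Valentina. That 1/10 share is carried to generation 3.
At generation 3 (Lucia, Alonso) there are 2 shares of (1/10)/2 = 1/20 each.
Living: Lucia and Alonso — each takes 1/20.

Alonso 1/20; Diego 1/4; Lucia 1/20; Nieves 1/4; Octavio 1/10; Ramiro 1/10; Soledad 1/10; Ursula 1/10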